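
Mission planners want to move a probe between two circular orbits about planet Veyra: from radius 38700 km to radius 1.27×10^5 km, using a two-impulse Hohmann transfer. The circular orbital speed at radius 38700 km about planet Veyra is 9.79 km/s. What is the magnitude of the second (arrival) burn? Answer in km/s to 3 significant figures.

Δv₂ = 1.71 km/s

From the circular-orbit relation v² = μ/r at r = 38700 km: μ = v²r = (9.79)² × 38700 = 3.70917×10^6 km³/s².
Semi-major axis of the transfer orbit: a_t = (38700 + 1.270×10^5)/2 = 82850 km.
On the circular orbit at r = 1.270×10^5 km, v_c = √(μ/r) = 5.4043 km/s.
Vis-viva on the transfer ellipse at r = 1.270×10^5 km gives v_t = √[μ(2/r − 1/a_t)] = 3.6936 km/s.
Δv₂ = |v_t − v_c| = |3.6936 − 5.4043| = 1.711 km/s.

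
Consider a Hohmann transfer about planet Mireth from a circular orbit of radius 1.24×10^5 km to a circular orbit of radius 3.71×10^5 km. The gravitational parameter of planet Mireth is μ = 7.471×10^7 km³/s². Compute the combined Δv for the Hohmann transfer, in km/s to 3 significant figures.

Transfer-ellipse semi-major axis a_t = (r₁ + r₂)/2 = (1.240×10^5 + 3.710×10^5)/2 = 2.475×10^5 km.
At r₁ the circular-orbit speed is v₁ = √(μ/r₁) = 24.5459 km/s.
Transfer-orbit speed at r₁ (vis-viva): v_p = √[μ(2/r₁ − 1/a_t)] = 30.0523 km/s.
First burn Δv₁ = |v_p − v₁| = 5.5064 km/s.
At r₂, v₂ = √(μ/r₂) = 14.19065 km/s.
Transfer-orbit speed at r₂: v_a = √[μ(2/r₂ − 1/a_t)] = 10.04444 km/s.
Second burn Δv₂ = |v₂ − v_a| = 4.1462 km/s.
Δv = Δv₁ + Δv₂ = 5.5064 + 4.1462 = 9.653 km/s.

Δv = 9.65 km/s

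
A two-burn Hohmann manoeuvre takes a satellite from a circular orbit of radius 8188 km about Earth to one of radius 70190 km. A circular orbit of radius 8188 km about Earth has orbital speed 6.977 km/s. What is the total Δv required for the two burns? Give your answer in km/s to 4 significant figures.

Δv = 3.654 km/s

From the circular-orbit relation v² = μ/r at r = 8188 km: μ = v²r = (6.977)² × 8188 = 3.98580×10^5 km³/s².
Semi-major axis of the transfer orbit: a_t = (8188 + 70190)/2 = 39189 km.
At r₁ the circular-orbit speed is v₁ = √(μ/r₁) = 6.977 km/s.
On the transfer ellipse at r₁, vis-viva equation gives v_p = √[μ(2/r₁ − 1/a_t)] = 9.337 km/s.
First burn Δv₁ = |v_p − v₁| = 2.360 km/s.
At r₂, v₂ = √(μ/r₂) = 2.383 km/s.
Transfer-orbit speed at r₂: v_a = √[μ(2/r₂ − 1/a_t)] = 1.089 km/s.
Second burn Δv₂ = |v₂ − v_a| = 1.294 km/s.
Total Δv = Δv₁ + Δv₂ = 3.654 km/s.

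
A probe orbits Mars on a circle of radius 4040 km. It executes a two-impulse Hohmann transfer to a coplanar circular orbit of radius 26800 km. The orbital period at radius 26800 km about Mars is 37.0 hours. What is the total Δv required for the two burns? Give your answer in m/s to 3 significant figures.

From Kepler's third law T² = 4π²r³/μ at r = 26800 km, T = 37.0 hours = 37.0 × 3600 s = 1.332×10^5 s: μ = 4π²r³/T² = 42830.7 km³/s².
The Hohmann ellipse has a_t = (r₁ + r₂)/2 = 15420 km.
At r₁ the circular-orbit speed is v₁ = √(μ/r₁) = 3.2560 km/s.
On the transfer ellipse at r₁, vis-viva gives v_p = √[μ(2/r₁ − 1/a_t)] = 4.2925 km/s.
First burn Δv₁ = |v_p − v₁| = 1.0365 km/s.
At r₂, v₂ = √(μ/r₂) = 1.26418 km/s.
Transfer-orbit speed at r₂: v_a = √[μ(2/r₂ − 1/a_t)] = 0.647081 km/s.
Second burn Δv₂ = |v₂ − v_a| = 0.61710 km/s.
Δv = Δv₁ + Δv₂ = 1.0365 + 0.61710 = 1.654 km/s.

Δv = 1650 m/s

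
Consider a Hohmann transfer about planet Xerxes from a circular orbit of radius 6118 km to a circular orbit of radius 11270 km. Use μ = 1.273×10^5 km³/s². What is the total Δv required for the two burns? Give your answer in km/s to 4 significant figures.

Δv = 1.174 km/s

Semi-major axis of the transfer orbit: a_t = (6118 + 11270)/2 = 8694 km.
At r₁ the circular-orbit speed is v₁ = √(μ/r₁) = 4.562 km/s.
On the transfer ellipse at r₁, v² = μ(2/r − 1/a) gives v_p = √[μ(2/r₁ − 1/a_t)] = 5.194 km/s.
First burn Δv₁ = |v_p − v₁| = 0.63200 km/s.
Circular speed at r₂: v₂ = √(μ/r₂) = 3.360874 km/s.
Transfer-orbit speed at r₂: v_a = √[μ(2/r₂ − 1/a_t)] = 2.819338 km/s.
Second burn Δv₂ = |v₂ − v_a| = 0.54154 km/s.
Δv = Δv₁ + Δv₂ = 0.63200 + 0.54154 = 1.174 km/s.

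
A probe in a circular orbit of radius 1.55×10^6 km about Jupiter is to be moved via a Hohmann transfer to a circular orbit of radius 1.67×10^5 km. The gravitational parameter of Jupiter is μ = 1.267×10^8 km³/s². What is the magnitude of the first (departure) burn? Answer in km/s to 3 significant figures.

Transfer-ellipse semi-major axis a_t = (r₁ + r₂)/2 = (1.550×10^6 + 1.670×10^5)/2 = 8.585×10^5 km.
Circular speed at r = 1.550×10^6 km: v_c = √(μ/r) = 9.04112 km/s.
Transfer-orbit speed at the same r (vis-viva, a = a_t): v_t = √[μ(2/r − 1/a_t)] = 3.98759 km/s.
Δv₁ = |v_t − v_c| = |3.98759 − 9.04112| = 5.054 km/s.

Δv₁ = 5.05 km/s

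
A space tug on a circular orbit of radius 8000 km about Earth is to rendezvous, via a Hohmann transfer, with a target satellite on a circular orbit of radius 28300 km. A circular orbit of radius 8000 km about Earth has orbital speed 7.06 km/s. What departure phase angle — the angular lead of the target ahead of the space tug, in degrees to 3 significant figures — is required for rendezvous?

From the circular-orbit relation v² = μ/r at r = 8000 km: μ = v²r = (7.06)² × 8000 = 3.98749×10^5 km³/s².
The Hohmann ellipse has a_t = (r₁ + r₂)/2 = 18150 km.
Transfer time t = π√(a_t³/μ) = 12165.08 s.
Target angular speed ω₂ = √(μ/r₂³) = 1.326386×10^-4 rad/s.
Angle swept by the target during transfer: ω₂·t = 1.61356 rad = 92.4502°.
The space tug traverses 180° on the transfer ellipse, so the target must lead by 180° − 92.4502° = 87.5°.

φ = 87.5°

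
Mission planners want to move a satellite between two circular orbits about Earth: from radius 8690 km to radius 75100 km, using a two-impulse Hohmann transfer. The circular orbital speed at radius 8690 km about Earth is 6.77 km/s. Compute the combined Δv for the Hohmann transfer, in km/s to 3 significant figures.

From the circular-orbit relation v² = μ/r at r = 8690 km: μ = v²r = (6.77)² × 8690 = 3.98288×10^5 km³/s².
The Hohmann ellipse has a_t = (r₁ + r₂)/2 = 41895 km.
At r₁ the circular-orbit speed is v₁ = √(μ/r₁) = 6.770 km/s.
Transfer-orbit speed at r₁ (v² = μ(2/r − 1/a)): v_p = √[μ(2/r₁ − 1/a_t)] = 9.064 km/s.
First burn Δv₁ = |v_p − v₁| = 2.294 km/s.
At r₂, v₂ = √(μ/r₂) = 2.303 km/s.
Transfer-orbit speed at r₂: v_a = √[μ(2/r₂ − 1/a_t)] = 1.049 km/s.
Second burn Δv₂ = |v₂ − v_a| = 1.254 km/s.
Δv = Δv₁ + Δv₂ = 2.294 + 1.254 = 3.548 km/s.

Δv = 3.55 km/s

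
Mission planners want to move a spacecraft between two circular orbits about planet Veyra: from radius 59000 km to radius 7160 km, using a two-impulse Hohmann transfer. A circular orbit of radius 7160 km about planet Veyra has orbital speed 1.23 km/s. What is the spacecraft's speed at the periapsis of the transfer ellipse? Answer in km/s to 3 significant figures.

From the circular-orbit relation v² = μ/r at r = 7160 km: μ = v²r = (1.23)² × 7160 = 10832.4 km³/s².
Transfer-ellipse semi-major axis a_t = (r₁ + r₂)/2 = (59000 + 7160)/2 = 33080 km.
The periapsis of the transfer ellipse is at r = 7160 km.
Applying v² = μ(2/r − 1/a_t): v = 1.643 km/s.

v = 1.64 km/s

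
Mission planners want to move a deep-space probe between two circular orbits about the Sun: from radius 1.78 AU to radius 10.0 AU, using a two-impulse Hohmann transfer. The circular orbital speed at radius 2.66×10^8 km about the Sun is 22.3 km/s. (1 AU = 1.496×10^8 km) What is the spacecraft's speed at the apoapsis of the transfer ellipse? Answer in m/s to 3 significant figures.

From the circular-orbit relation v² = μ/r at r = 2.66×10^8 km: μ = v²r = (22.3)² × 2.66×10^8 = 1.32279×10^11 km³/s².
In km: r₁ = 1.78 × 1.496×10^8 = 2.66288×10^8 km; r₂ = 10.0 × 1.496×10^8 = 1.496×10^9 km.
The Hohmann ellipse has a_t = (r₁ + r₂)/2 = 8.81144×10^8 km.
At apoapsis, r = 1.496×10^9 km.
From the vis-viva equation, v = √[μ(2/r − 1/a_t)] = 5.169 km/s.

v = 5170 m/s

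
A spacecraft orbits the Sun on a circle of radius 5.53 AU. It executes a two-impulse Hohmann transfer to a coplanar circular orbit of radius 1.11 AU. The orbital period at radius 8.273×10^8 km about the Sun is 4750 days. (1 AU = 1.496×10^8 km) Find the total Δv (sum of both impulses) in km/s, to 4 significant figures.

From Kepler's third law T² = 4π²r³/μ at r = 8.273×10^8 km, T = 4750 days = 4750 × 86400 s = 4.104×10^8 s: μ = 4π²r³/T² = 1.32719×10^11 km³/s².
In km: r₁ = 5.53 × 1.496×10^8 = 8.27288×10^8 km; r₂ = 1.11 × 1.496×10^8 = 1.66056×10^8 km.
Semi-major axis of the transfer orbit: a_t = (8.27288×10^8 + 1.66056×10^8)/2 = 4.96672×10^8 km.
At r₁ the circular-orbit speed is v₁ = √(μ/r₁) = 12.666 km/s.
On the transfer ellipse at r₁, vis-viva equation gives v_a = √[μ(2/r₁ − 1/a_t)] = 7.3237 km/s.
First burn Δv₁ = |v_a − v₁| = 5.342 km/s.
Circular speed at r₂: v₂ = √(μ/r₂) = 28.271 km/s.
Transfer-orbit speed at r₂: v_p = √[μ(2/r₂ − 1/a_t)] = 36.487 km/s.
Second burn Δv₂ = |v₂ − v_p| = 8.216 km/s.
Total Δv = Δv₁ + Δv₂ = 13.56 km/s.

Δv = 13.56 km/s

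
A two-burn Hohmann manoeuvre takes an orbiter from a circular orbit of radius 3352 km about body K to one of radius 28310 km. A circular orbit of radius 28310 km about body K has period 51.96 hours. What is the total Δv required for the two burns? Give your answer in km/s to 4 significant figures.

Δv = 1.445 km/s

From Kepler's third law T² = 4π²r³/μ at r = 28310 km, T = 51.96 hours = 51.96 × 3600 s = 1.87056×10^5 s: μ = 4π²r³/T² = 25599.8 km³/s².
Semi-major axis of the transfer orbit: a_t = (3352 + 28310)/2 = 15831 km.
At r₁ the circular-orbit speed is v₁ = √(μ/r₁) = 2.764 km/s.
Transfer-orbit speed at r₁ (vis-viva equation): v_p = √[μ(2/r₁ − 1/a_t)] = 3.696 km/s.
First burn Δv₁ = |v_p − v₁| = 0.9320 km/s.
At r₂, v₂ = √(μ/r₂) = 0.95093 km/s.
Transfer-orbit speed at r₂: v_a = √[μ(2/r₂ − 1/a_t)] = 0.43757 km/s.
Second burn Δv₂ = |v₂ − v_a| = 0.5134 km/s.
Total Δv = Δv₁ + Δv₂ = 1.445 km/s.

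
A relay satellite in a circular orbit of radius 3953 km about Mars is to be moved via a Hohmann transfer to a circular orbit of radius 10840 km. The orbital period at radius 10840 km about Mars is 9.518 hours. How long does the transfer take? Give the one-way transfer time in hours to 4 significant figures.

t = 2.682 hours

From Kepler's third law T² = 4π²r³/μ at r = 10840 km, T = 9.518 hours = 9.518 × 3600 s = 34264.8 s: μ = 4π²r³/T² = 42830.3 km³/s².
Transfer-ellipse semi-major axis a_t = (r₁ + r₂)/2 = (3953 + 10840)/2 = 7396.5 km.
By Kepler's third law the transfer-orbit period is T = 2π√(a_t³/μ), so t = T/2 = 9656 s.
Converting: 9656 s ÷ 3600 s/hour = 2.682 hours.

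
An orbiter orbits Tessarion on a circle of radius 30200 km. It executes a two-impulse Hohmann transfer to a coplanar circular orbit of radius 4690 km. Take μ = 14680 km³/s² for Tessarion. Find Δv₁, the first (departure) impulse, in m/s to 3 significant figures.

The Hohmann ellipse has a_t = (r₁ + r₂)/2 = 17445 km.
Circular speed at r = 30200 km: v_c = √(μ/r) = 0.6972 km/s.
Vis-viva on the transfer ellipse at r = 30200 km gives v_t = √[μ(2/r − 1/a_t)] = 0.3615 km/s.
Δv₁ = |v_t − v_c| = |0.3615 − 0.6972| = 0.3357 km/s.

Δv₁ = 336 m/s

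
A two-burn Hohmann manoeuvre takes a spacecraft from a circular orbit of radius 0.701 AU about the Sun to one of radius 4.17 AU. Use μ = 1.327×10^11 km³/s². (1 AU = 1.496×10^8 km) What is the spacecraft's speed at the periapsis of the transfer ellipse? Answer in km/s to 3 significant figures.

v = 46.5 km/s

In km: r₁ = 0.701 × 1.496×10^8 = 1.048696×10^8 km; r₂ = 4.17 × 1.496×10^8 = 6.23832×10^8 km.
Semi-major axis of the transfer orbit: a_t = (1.048696×10^8 + 6.23832×10^8)/2 = 3.643508×10^8 km.
At periapsis, r = 1.048696×10^8 km.
From the vis-viva equation, v = √[μ(2/r − 1/a_t)] = 46.55 km/s.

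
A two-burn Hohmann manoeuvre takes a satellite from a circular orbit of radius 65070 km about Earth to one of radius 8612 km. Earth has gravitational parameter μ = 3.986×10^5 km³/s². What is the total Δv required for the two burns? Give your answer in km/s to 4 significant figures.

The Hohmann ellipse has a_t = (r₁ + r₂)/2 = 36841 km.
Circular speed at r₁: v₁ = √(μ/r₁) = √(3.986×10^5/65070) = 2.4750 km/s.
Transfer-orbit speed at r₁ (vis-viva): v_a = √[μ(2/r₁ − 1/a_t)] = 1.1966 km/s.
First burn Δv₁ = |v_a − v₁| = 1.2784 km/s.
Circular speed at r₂: v₂ = √(μ/r₂) = 6.80325 km/s.
Transfer-orbit speed at r₂: v_p = √[μ(2/r₂ − 1/a_t)] = 9.04152 km/s.
Second burn Δv₂ = |v₂ − v_p| = 2.2383 km/s.
Δv = Δv₁ + Δv₂ = 1.2784 + 2.2383 = 3.517 km/s.

Δv = 3.517 km/s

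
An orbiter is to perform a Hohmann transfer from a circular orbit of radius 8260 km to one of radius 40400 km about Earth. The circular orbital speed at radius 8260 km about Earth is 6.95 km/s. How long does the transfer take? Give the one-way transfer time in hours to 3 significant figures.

t = 5.24 hours

From the circular-orbit relation v² = μ/r at r = 8260 km: μ = v²r = (6.95)² × 8260 = 3.98979×10^5 km³/s².
The Hohmann ellipse has a_t = (r₁ + r₂)/2 = 24330 km.
Transfer time t = π√(a_t³/μ) = π√((24330)³ / 3.98979×10^5) = 18880 s.
Converting: 18880 s ÷ 3600 s/hour = 5.24 hours.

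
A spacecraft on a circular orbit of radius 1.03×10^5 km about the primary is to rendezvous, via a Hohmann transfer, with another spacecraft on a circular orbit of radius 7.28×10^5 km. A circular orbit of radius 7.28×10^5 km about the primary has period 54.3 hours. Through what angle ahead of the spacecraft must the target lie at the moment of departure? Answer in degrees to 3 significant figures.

From Kepler's third law T² = 4π²r³/μ at r = 7.28×10^5 km, T = 54.3 hours = 54.3 × 3600 s = 1.9548×10^5 s: μ = 4π²r³/T² = 3.98611×10^8 km³/s².
The Hohmann ellipse has a_t = (r₁ + r₂)/2 = 4.155×10^5 km.
Transfer time t = π√(a_t³/μ) = 42144 s.
The target's mean motion on its circular orbit is ω₂ = √(μ/r₂³) = 3.2142×10^-5 rad/s.
Angle swept by the target during transfer: ω₂·t = 1.3546 rad = 77.61°.
The spacecraft traverses 180° on the transfer ellipse, so the target must lead by 180° − 77.61° = 102°.

φ = 102°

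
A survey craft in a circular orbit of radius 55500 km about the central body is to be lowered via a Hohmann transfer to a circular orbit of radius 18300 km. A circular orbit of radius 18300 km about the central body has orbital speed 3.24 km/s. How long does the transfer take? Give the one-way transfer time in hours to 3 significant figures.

t = 14.1 hours

From the circular-orbit relation v² = μ/r at r = 18300 km: μ = v²r = (3.24)² × 18300 = 1.92106×10^5 km³/s².
Transfer-ellipse semi-major axis a_t = (r₁ + r₂)/2 = (55500 + 18300)/2 = 36900 km.
By Kepler's third law the transfer-orbit period is T = 2π√(a_t³/μ), so t = T/2 = 50810 s.
Converting: 50810 s ÷ 3600 s/hour = 14.1 hours.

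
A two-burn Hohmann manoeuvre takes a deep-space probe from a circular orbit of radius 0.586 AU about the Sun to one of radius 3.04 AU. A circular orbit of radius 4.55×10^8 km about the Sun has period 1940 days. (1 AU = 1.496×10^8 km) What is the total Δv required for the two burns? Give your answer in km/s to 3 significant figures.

From Kepler's third law T² = 4π²r³/μ at r = 4.55×10^8 km, T = 1940 days = 1940 × 86400 s = 1.67616×10^8 s: μ = 4π²r³/T² = 1.32362×10^11 km³/s².
In km: r₁ = 0.586 × 1.496×10^8 = 8.76656×10^7 km; r₂ = 3.04 × 1.496×10^8 = 4.54784×10^8 km.
The Hohmann ellipse has a_t = (r₁ + r₂)/2 = 2.712248×10^8 km.
Circular speed at r₁: v₁ = √(μ/r₁) = √(1.32362×10^11/8.76656×10^7) = 38.86 km/s.
On the transfer ellipse at r₁, v² = μ(2/r − 1/a) gives v_p = √[μ(2/r₁ − 1/a_t)] = 50.32 km/s.
First burn Δv₁ = |v_p − v₁| = 11.46 km/s.
At r₂, v₂ = √(μ/r₂) = 17.06 km/s.
Transfer-orbit speed at r₂: v_a = √[μ(2/r₂ − 1/a_t)] = 9.699 km/s.
Second burn Δv₂ = |v₂ − v_a| = 7.361 km/s.
Total Δv = Δv₁ + Δv₂ = 18.82 km/s.

Δv = 18.8 km/s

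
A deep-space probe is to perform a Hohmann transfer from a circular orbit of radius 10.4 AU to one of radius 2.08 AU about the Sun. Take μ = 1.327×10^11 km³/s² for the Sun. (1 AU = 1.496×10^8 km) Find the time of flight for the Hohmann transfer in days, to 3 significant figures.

t = 2850 days

In km: r₁ = 10.4 × 1.496×10^8 = 1.55584×10^9 km; r₂ = 2.08 × 1.496×10^8 = 3.11168×10^8 km.
Transfer-ellipse semi-major axis a_t = (r₁ + r₂)/2 = (1.55584×10^9 + 3.11168×10^8)/2 = 9.33504×10^8 km.
Transfer time t = π√(a_t³/μ) = π√((9.33504×10^8)³ / 1.327×10^11) = 2.460×10^8 s.
Converting: 2.460×10^8 s ÷ 86400 s/day = 2850 days.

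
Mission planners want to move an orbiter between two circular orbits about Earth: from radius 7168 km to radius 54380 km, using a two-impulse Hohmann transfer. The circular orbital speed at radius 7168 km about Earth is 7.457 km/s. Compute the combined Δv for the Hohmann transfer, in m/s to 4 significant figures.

Δv = 3856 m/s

From the circular-orbit relation v² = μ/r at r = 7168 km: μ = v²r = (7.457)² × 7168 = 3.98590×10^5 km³/s².
The Hohmann ellipse has a_t = (r₁ + r₂)/2 = 30774 km.
Circular speed at r₁: v₁ = √(μ/r₁) = √(3.98590×10^5/7168) = 7.4570 km/s.
On the transfer ellipse at r₁, vis-viva gives v_p = √[μ(2/r₁ − 1/a_t)] = 9.9127 km/s.
First burn Δv₁ = |v_p − v₁| = 2.4557 km/s.
Circular speed at r₂: v₂ = √(μ/r₂) = 2.7073 km/s.
Transfer-orbit speed at r₂: v_a = √[μ(2/r₂ − 1/a_t)] = 1.3066 km/s.
Second burn Δv₂ = |v₂ − v_a| = 1.4007 km/s.
Δv = Δv₁ + Δv₂ = 2.4557 + 1.4007 = 3.856 km/s.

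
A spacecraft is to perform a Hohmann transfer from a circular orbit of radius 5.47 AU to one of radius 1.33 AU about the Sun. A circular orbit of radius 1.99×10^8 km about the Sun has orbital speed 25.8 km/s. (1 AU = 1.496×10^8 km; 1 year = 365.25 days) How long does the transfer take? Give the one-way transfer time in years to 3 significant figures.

From the circular-orbit relation v² = μ/r at r = 1.99×10^8 km: μ = v²r = (25.8)² × 1.99×10^8 = 1.32462×10^11 km³/s².
In km: r₁ = 5.47 × 1.496×10^8 = 8.18312×10^8 km; r₂ = 1.33 × 1.496×10^8 = 1.98968×10^8 km.
Semi-major axis of the transfer orbit: a_t = (8.18312×10^8 + 1.98968×10^8)/2 = 5.0864×10^8 km.
Transfer time t = π√(a_t³/μ) = π√((5.0864×10^8)³ / 1.32462×10^11) = 9.902×10^7 s.
Converting: 9.902×10^7 s ÷ 3.15576×10^7 s/year (365.25 × 86400) = 3.14 years.

t = 3.14 years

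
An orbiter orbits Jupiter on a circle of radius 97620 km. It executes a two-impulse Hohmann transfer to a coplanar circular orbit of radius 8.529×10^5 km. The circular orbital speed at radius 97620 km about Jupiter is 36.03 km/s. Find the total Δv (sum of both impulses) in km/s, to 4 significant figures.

From the circular-orbit relation v² = μ/r at r = 97620 km: μ = v²r = (36.03)² × 97620 = 1.26726×10^8 km³/s².
Semi-major axis of the transfer orbit: a_t = (97620 + 8.529×10^5)/2 = 4.7526×10^5 km.
At r₁ the circular-orbit speed is v₁ = √(μ/r₁) = 36.030 km/s.
Transfer-orbit speed at r₁ (vis-viva equation): v_p = √[μ(2/r₁ − 1/a_t)] = 48.267 km/s.
First burn Δv₁ = |v_p − v₁| = 12.237 km/s.
Circular speed at r₂: v₂ = √(μ/r₂) = 12.18946 km/s.
Transfer-orbit speed at r₂: v_a = √[μ(2/r₂ − 1/a_t)] = 5.524441 km/s.
Second burn Δv₂ = |v₂ − v_a| = 6.6650 km/s.
Total Δv = Δv₁ + Δv₂ = 18.90 km/s.

Δv = 18.90 km/s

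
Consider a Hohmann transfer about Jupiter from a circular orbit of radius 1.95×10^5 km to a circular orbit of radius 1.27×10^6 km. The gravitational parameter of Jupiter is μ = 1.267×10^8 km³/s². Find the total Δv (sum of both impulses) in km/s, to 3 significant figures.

Δv = 12.9 km/s

Transfer-ellipse semi-major axis a_t = (r₁ + r₂)/2 = (1.950×10^5 + 1.270×10^6)/2 = 7.325×10^5 km.
At r₁ the circular-orbit speed is v₁ = √(μ/r₁) = 25.490 km/s.
On the transfer ellipse at r₁, vis-viva equation gives v_p = √[μ(2/r₁ − 1/a_t)] = 33.564 km/s.
First burn Δv₁ = |v_p − v₁| = 8.074 km/s.
Circular speed at r₂: v₂ = √(μ/r₂) = 9.988 km/s.
Transfer-orbit speed at r₂: v_a = √[μ(2/r₂ − 1/a_t)] = 5.153 km/s.
Second burn Δv₂ = |v₂ − v_a| = 4.835 km/s.
Δv = Δv₁ + Δv₂ = 8.074 + 4.835 = 12.91 km/s.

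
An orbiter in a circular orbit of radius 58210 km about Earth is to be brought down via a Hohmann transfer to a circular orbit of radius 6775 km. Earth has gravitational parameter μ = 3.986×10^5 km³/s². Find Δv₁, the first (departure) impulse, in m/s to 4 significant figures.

Δv₁ = 1422 m/s

Transfer-ellipse semi-major axis a_t = (r₁ + r₂)/2 = (58210 + 6775)/2 = 32492.5 km.
On the circular orbit at r = 58210 km, v_c = √(μ/r) = 2.617 km/s.
Transfer-orbit speed at the same r (vis-viva, a = a_t): v_t = √[μ(2/r − 1/a_t)] = 1.195 km/s.
Δv₁ = |v_t − v_c| = |1.195 − 2.617| = 1.422 km/s.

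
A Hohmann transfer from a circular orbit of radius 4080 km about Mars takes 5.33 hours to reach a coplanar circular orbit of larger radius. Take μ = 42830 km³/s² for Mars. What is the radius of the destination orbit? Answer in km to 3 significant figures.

Transfer time t = 5.33 hours = 19188 s, and t = π√(a_t³/μ).
So a_t = (μ t²/π²)^(1/3) = (42830 × (19188)² / π²)^(1/3) = 11691 km.
Since a_t = (r₁ + r₂)/2, r₂ = 2a_t − r₁ = 2×11691 − 4080 = 19302 km.

r₂ = 19300 km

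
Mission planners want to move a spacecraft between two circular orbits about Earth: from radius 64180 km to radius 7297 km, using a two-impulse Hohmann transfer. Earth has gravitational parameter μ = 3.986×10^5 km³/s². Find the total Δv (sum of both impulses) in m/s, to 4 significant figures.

Δv = 3880 m/s

Semi-major axis of the transfer orbit: a_t = (64180 + 7297)/2 = 35738.5 km.
Circular speed at r₁: v₁ = √(μ/r₁) = √(3.986×10^5/64180) = 2.492 km/s.
Transfer-orbit speed at r₁ (vis-viva equation): v_a = √[μ(2/r₁ − 1/a_t)] = 1.126 km/s.
First burn Δv₁ = |v_a − v₁| = 1.366 km/s.
Circular speed at r₂: v₂ = √(μ/r₂) = 7.39089 km/s.
Transfer-orbit speed at r₂: v_p = √[μ(2/r₂ − 1/a_t)] = 9.90440 km/s.
Second burn Δv₂ = |v₂ − v_p| = 2.514 km/s.
Δv = Δv₁ + Δv₂ = 1.366 + 2.514 = 3.880 km/s.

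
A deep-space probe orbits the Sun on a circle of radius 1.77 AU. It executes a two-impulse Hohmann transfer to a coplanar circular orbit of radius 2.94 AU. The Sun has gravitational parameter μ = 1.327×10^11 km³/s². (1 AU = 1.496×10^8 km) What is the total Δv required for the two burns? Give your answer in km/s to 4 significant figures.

Δv = 4.938 km/s

In km: r₁ = 1.77 × 1.496×10^8 = 2.64792×10^8 km; r₂ = 2.94 × 1.496×10^8 = 4.39824×10^8 km.
The Hohmann ellipse has a_t = (r₁ + r₂)/2 = 3.52308×10^8 km.
Circular speed at r₁: v₁ = √(μ/r₁) = √(1.327×10^11/2.64792×10^8) = 22.3863 km/s.
On the transfer ellipse at r₁, vis-viva equation gives v_p = √[μ(2/r₁ − 1/a_t)] = 25.0127 km/s.
First burn Δv₁ = |v_p − v₁| = 2.6264 km/s.
At r₂, v₂ = √(μ/r₂) = 17.36985 km/s.
Transfer-orbit speed at r₂: v_a = √[μ(2/r₂ − 1/a_t)] = 15.05869 km/s.
Second burn Δv₂ = |v₂ − v_a| = 2.3112 km/s.
Total Δv = Δv₁ + Δv₂ = 4.938 km/s.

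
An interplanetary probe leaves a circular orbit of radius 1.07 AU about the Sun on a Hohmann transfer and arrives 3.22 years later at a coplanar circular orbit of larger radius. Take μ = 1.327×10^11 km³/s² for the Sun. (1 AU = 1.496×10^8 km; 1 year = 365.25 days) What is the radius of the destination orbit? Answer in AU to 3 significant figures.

r₂ = 5.85 AU

In km: r₁ = 1.07 × 1.496×10^8 = 1.60072×10^8 km.
Transfer time t = 3.22 years × 365.25 × 86400 s = 1.01615472×10^8 s, and t = π√(a_t³/μ).
So a_t = (μ t²/π²)^(1/3) = (1.327×10^11 × (1.01615472×10^8)² / π²)^(1/3) = 5.1780×10^8 km.
Since a_t = (r₁ + r₂)/2, r₂ = 2a_t − r₁ = 2×5.1780×10^8 − 1.60072×10^8 = 8.75528×10^8 km.
In AU: r₂ = 8.75528×10^8 / 1.496×10^8 = 5.85 AU.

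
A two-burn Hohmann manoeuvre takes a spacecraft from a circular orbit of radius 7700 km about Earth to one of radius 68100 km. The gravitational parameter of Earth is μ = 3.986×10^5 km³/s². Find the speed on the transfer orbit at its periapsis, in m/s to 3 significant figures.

v = 9640 m/s

Transfer-ellipse semi-major axis a_t = (r₁ + r₂)/2 = (7700 + 68100)/2 = 37900 km.
The periapsis of the transfer ellipse is at r = 7700 km.
Vis-viva: v = √[μ(2/r − 1/a_t)] = √[3.986×10^5 × (2/7700 − 1/37900)] = 9.644 km/s.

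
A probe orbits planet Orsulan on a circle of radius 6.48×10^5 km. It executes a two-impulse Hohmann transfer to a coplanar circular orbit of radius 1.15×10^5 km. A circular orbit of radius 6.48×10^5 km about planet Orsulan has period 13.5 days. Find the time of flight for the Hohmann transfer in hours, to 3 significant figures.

t = 73.2 hours

From Kepler's third law T² = 4π²r³/μ at r = 6.48×10^5 km, T = 13.5 days = 13.5 × 86400 s = 1.1664×10^6 s: μ = 4π²r³/T² = 7.89568×10^6 km³/s².
Transfer-ellipse semi-major axis a_t = (r₁ + r₂)/2 = (6.480×10^5 + 1.150×10^5)/2 = 3.815×10^5 km.
Transfer time t = π√(a_t³/μ) = π√((3.815×10^5)³ / 7.89568×10^6) = 2.634×10^5 s.
Converting: 2.634×10^5 s ÷ 3600 s/hour = 73.2 hours.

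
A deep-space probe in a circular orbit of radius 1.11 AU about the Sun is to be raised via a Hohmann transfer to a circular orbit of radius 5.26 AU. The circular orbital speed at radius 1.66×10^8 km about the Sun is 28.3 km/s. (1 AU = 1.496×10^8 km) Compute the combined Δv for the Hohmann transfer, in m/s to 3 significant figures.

Δv = 13400 m/s

From the circular-orbit relation v² = μ/r at r = 1.66×10^8 km: μ = v²r = (28.3)² × 1.66×10^8 = 1.32948×10^11 km³/s².
In km: r₁ = 1.11 × 1.496×10^8 = 1.66056×10^8 km; r₂ = 5.26 × 1.496×10^8 = 7.86896×10^8 km.
Transfer-ellipse semi-major axis a_t = (r₁ + r₂)/2 = (1.66056×10^8 + 7.86896×10^8)/2 = 4.76476×10^8 km.
At r₁ the circular-orbit speed is v₁ = √(μ/r₁) = 28.295 km/s.
On the transfer ellipse at r₁, vis-viva gives v_p = √[μ(2/r₁ − 1/a_t)] = 36.362 km/s.
First burn Δv₁ = |v_p − v₁| = 8.067 km/s.
At r₂, v₂ = √(μ/r₂) = 12.998 km/s.
Transfer-orbit speed at r₂: v_a = √[μ(2/r₂ − 1/a_t)] = 7.6734 km/s.
Second burn Δv₂ = |v₂ − v_a| = 5.325 km/s.
Total Δv = Δv₁ + Δv₂ = 13.39 km/s.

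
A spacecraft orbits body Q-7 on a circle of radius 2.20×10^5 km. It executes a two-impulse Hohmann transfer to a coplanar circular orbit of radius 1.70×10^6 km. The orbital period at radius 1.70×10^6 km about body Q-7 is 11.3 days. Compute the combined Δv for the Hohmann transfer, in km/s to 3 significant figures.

From Kepler's third law T² = 4π²r³/μ at r = 1.70×10^6 km, T = 11.3 days = 11.3 × 86400 s = 9.7632×10^5 s: μ = 4π²r³/T² = 2.03480×10^8 km³/s².
Semi-major axis of the transfer orbit: a_t = (2.200×10^5 + 1.700×10^6)/2 = 9.600×10^5 km.
Circular speed at r₁: v₁ = √(μ/r₁) = √(2.03480×10^8/2.200×10^5) = 30.41 km/s.
On the transfer ellipse at r₁, vis-viva gives v_p = √[μ(2/r₁ − 1/a_t)] = 40.47 km/s.
First burn Δv₁ = |v_p − v₁| = 10.06 km/s.
Circular speed at r₂: v₂ = √(μ/r₂) = 10.94 km/s.
Transfer-orbit speed at r₂: v_a = √[μ(2/r₂ − 1/a_t)] = 5.237 km/s.
Second burn Δv₂ = |v₂ − v_a| = 5.703 km/s.
Total Δv = Δv₁ + Δv₂ = 15.76 km/s.

Δv = 15.8 km/s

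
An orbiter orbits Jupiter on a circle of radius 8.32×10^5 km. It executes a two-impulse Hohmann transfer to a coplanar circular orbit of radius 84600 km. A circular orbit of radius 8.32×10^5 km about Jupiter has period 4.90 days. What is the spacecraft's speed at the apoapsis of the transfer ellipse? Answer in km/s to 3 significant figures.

From Kepler's third law T² = 4π²r³/μ at r = 8.32×10^5 km, T = 4.90 days = 4.90 × 86400 s = 4.2336×10^5 s: μ = 4π²r³/T² = 1.26856×10^8 km³/s².
Semi-major axis of the transfer orbit: a_t = (8.320×10^5 + 84600)/2 = 4.583×10^5 km.
At apoapsis, r = 8.320×10^5 km.
From the vis-viva equation, v = √[μ(2/r − 1/a_t)] = 5.305 km/s.

v = 5.31 km/s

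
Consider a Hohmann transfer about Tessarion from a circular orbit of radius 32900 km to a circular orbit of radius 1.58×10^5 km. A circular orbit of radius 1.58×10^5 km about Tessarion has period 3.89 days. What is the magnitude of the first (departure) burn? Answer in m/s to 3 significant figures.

Δv₁ = 1860 m/s

From Kepler's third law T² = 4π²r³/μ at r = 1.58×10^5 km, T = 3.89 days = 3.89 × 86400 s = 3.36096×10^5 s: μ = 4π²r³/T² = 1.37849×10^6 km³/s².
The Hohmann ellipse has a_t = (r₁ + r₂)/2 = 95450 km.
Circular speed at r = 32900 km: v_c = √(μ/r) = 6.473 km/s.
Vis-viva on the transfer ellipse at r = 32900 km gives v_t = √[μ(2/r − 1/a_t)] = 8.328 km/s.
Δv₁ = |v_t − v_c| = |8.328 − 6.473| = 1.855 km/s.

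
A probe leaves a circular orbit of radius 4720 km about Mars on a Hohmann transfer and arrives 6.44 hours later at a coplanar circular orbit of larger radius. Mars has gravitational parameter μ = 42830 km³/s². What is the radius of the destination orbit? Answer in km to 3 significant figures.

Transfer time t = 6.44 hours = 23184 s, and t = π√(a_t³/μ).
So a_t = (μ t²/π²)^(1/3) = (42830 × (23184)² / π²)^(1/3) = 13262 km.
Since a_t = (r₁ + r₂)/2, r₂ = 2a_t − r₁ = 2×13262 − 4720 = 21804 km.

r₂ = 21800 km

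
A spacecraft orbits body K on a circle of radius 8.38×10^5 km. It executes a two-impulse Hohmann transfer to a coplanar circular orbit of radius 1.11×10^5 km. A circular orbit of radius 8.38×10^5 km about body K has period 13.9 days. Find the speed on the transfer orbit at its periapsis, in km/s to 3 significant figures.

From Kepler's third law T² = 4π²r³/μ at r = 8.38×10^5 km, T = 13.9 days = 13.9 × 86400 s = 1.20096×10^6 s: μ = 4π²r³/T² = 1.61077×10^7 km³/s².
Transfer-ellipse semi-major axis a_t = (r₁ + r₂)/2 = (8.380×10^5 + 1.110×10^5)/2 = 4.745×10^5 km.
At periapsis, r = 1.110×10^5 km.
Applying v² = μ(2/r − 1/a_t): v = 16.01 km/s.

v = 16.0 km/s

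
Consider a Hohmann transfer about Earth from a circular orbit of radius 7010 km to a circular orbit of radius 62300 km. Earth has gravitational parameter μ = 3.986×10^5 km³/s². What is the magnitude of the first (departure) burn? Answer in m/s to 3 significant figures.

Δv₁ = 2570 m/s

Transfer-ellipse semi-major axis a_t = (r₁ + r₂)/2 = (7010 + 62300)/2 = 34655 km.
On the circular orbit at r = 7010 km, v_c = √(μ/r) = 7.54066 km/s.
Transfer-orbit speed at the same r (vis-viva, a = a_t): v_t = √[μ(2/r − 1/a_t)] = 10.1105 km/s.
Δv₁ = |v_t − v_c| = |10.1105 − 7.54066| = 2.570 km/s.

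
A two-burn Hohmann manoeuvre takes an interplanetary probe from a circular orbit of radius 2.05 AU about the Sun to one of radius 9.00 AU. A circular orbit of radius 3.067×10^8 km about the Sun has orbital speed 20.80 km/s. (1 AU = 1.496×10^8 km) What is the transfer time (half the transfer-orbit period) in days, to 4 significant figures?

t = 2372 days

From the circular-orbit relation v² = μ/r at r = 3.067×10^8 km: μ = v²r = (20.80)² × 3.067×10^8 = 1.32691×10^11 km³/s².
In km: r₁ = 2.05 × 1.496×10^8 = 3.0668×10^8 km; r₂ = 9.00 × 1.496×10^8 = 1.3464×10^9 km.
The Hohmann ellipse has a_t = (r₁ + r₂)/2 = 8.2654×10^8 km.
By Kepler's third law the transfer-orbit period is T = 2π√(a_t³/μ), so t = T/2 = 2.049×10^8 s.
Converting: 2.049×10^8 s ÷ 86400 s/day = 2372 days.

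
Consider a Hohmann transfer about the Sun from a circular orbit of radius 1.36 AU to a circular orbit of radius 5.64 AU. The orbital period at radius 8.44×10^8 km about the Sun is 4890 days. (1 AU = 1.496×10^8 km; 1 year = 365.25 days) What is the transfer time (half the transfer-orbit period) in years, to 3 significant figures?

From Kepler's third law T² = 4π²r³/μ at r = 8.44×10^8 km, T = 4890 days = 4890 × 86400 s = 4.22496×10^8 s: μ = 4π²r³/T² = 1.32966×10^11 km³/s².
In km: r₁ = 1.36 × 1.496×10^8 = 2.03456×10^8 km; r₂ = 5.64 × 1.496×10^8 = 8.43744×10^8 km.
Semi-major axis of the transfer orbit: a_t = (2.03456×10^8 + 8.43744×10^8)/2 = 5.236×10^8 km.
By Kepler's third law the transfer-orbit period is T = 2π√(a_t³/μ), so t = T/2 = 1.032×10^8 s.
Converting: 1.032×10^8 s ÷ 3.15576×10^7 s/year (365.25 × 86400) = 3.27 years.

t = 3.27 years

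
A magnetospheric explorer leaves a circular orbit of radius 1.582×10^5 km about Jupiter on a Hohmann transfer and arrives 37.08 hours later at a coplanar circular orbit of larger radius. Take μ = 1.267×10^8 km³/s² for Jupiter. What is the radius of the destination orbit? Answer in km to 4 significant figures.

r₂ = 1.065×10^6 km

Transfer time t = 37.08 hours = 1.33488×10^5 s, and t = π√(a_t³/μ).
So a_t = (μ t²/π²)^(1/3) = (1.267×10^8 × (1.33488×10^5)² / π²)^(1/3) = 6.1158×10^5 km.
Since a_t = (r₁ + r₂)/2, r₂ = 2a_t − r₁ = 2×6.1158×10^5 − 1.582×10^5 = 1.06496×10^6 km.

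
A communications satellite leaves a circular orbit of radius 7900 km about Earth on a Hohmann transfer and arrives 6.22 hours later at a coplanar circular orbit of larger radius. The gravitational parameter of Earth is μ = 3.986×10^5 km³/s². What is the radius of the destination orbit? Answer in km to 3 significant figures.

r₂ = 46600 km

Transfer time t = 6.22 hours = 22392 s, and t = π√(a_t³/μ).
So a_t = (μ t²/π²)^(1/3) = (3.986×10^5 × (22392)² / π²)^(1/3) = 27257 km.
Since a_t = (r₁ + r₂)/2, r₂ = 2a_t − r₁ = 2×27257 − 7900 = 46614 km.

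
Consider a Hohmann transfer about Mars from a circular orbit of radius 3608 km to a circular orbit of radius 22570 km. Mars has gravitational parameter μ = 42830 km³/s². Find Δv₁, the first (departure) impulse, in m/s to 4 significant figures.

The Hohmann ellipse has a_t = (r₁ + r₂)/2 = 13089 km.
On the circular orbit at r = 3608 km, v_c = √(μ/r) = 3.445 km/s.
Vis-viva on the transfer ellipse at r = 3608 km gives v_t = √[μ(2/r − 1/a_t)] = 4.524 km/s.
Δv₁ = |v_t − v_c| = |4.524 − 3.445| = 1.079 km/s.

Δv₁ = 1079 m/s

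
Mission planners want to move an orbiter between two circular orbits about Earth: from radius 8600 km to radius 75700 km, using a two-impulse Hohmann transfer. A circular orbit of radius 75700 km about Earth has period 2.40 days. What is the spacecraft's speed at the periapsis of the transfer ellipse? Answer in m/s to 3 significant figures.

From Kepler's third law T² = 4π²r³/μ at r = 75700 km, T = 2.40 days = 2.40 × 86400 s = 2.0736×10^5 s: μ = 4π²r³/T² = 3.98288×10^5 km³/s².
The Hohmann ellipse has a_t = (r₁ + r₂)/2 = 42150 km.
The periapsis of the transfer ellipse is at r = 8600 km.
Applying v² = μ(2/r − 1/a_t): v = 9.120 km/s.

v = 9120 m/s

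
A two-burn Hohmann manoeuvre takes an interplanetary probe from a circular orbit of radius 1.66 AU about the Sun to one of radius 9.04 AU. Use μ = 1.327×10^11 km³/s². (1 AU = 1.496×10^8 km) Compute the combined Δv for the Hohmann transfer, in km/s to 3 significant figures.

Δv = 11.3 km/s

In km: r₁ = 1.66 × 1.496×10^8 = 2.48336×10^8 km; r₂ = 9.04 × 1.496×10^8 = 1.352384×10^9 km.
Transfer-ellipse semi-major axis a_t = (r₁ + r₂)/2 = (2.48336×10^8 + 1.352384×10^9)/2 = 8.0036×10^8 km.
At r₁ the circular-orbit speed is v₁ = √(μ/r₁) = 23.1162 km/s.
Transfer-orbit speed at r₁ (vis-viva): v_p = √[μ(2/r₁ − 1/a_t)] = 30.0485 km/s.
First burn Δv₁ = |v_p − v₁| = 6.932 km/s.
At r₂, v₂ = √(μ/r₂) = 9.906 km/s.
Transfer-orbit speed at r₂: v_a = √[μ(2/r₂ − 1/a_t)] = 5.518 km/s.
Second burn Δv₂ = |v₂ − v_a| = 4.388 km/s.
Total Δv = Δv₁ + Δv₂ = 11.32 km/s.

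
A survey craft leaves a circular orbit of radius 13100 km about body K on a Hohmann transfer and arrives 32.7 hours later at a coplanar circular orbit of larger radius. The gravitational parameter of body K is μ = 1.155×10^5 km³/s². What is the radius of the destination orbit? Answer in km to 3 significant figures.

Transfer time t = 32.7 hours = 1.1772×10^5 s, and t = π√(a_t³/μ).
So a_t = (μ t²/π²)^(1/3) = (1.155×10^5 × (1.1772×10^5)² / π²)^(1/3) = 54533 km.
Since a_t = (r₁ + r₂)/2, r₂ = 2a_t − r₁ = 2×54533 − 13100 = 95966 km.

r₂ = 96000 km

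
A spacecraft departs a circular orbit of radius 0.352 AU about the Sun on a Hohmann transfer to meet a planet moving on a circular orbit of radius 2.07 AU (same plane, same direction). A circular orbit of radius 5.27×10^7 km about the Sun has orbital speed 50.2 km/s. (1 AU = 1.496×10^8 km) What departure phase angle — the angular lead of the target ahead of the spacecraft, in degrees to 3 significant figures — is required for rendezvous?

φ = 99.5°

From the circular-orbit relation v² = μ/r at r = 5.27×10^7 km: μ = v²r = (50.2)² × 5.27×10^7 = 1.32806×10^11 km³/s².
In km: r₁ = 0.352 × 1.496×10^8 = 5.26592×10^7 km; r₂ = 2.07 × 1.496×10^8 = 3.09672×10^8 km.
Transfer-ellipse semi-major axis a_t = (r₁ + r₂)/2 = (5.26592×10^7 + 3.09672×10^8)/2 = 1.811656×10^8 km.
The half-period of the transfer ellipse is t = π√(a_t³/μ) = 2.1021×10^7 s.
The target's mean motion on its circular orbit is ω₂ = √(μ/r₂³) = 6.6874×10^-8 rad/s.
Angle swept by the target during transfer: ω₂·t = 1.40576 rad = 80.54°.
Arrival is 180° from departure on the ellipse, so φ = 180° − 80.54° = 99.5°.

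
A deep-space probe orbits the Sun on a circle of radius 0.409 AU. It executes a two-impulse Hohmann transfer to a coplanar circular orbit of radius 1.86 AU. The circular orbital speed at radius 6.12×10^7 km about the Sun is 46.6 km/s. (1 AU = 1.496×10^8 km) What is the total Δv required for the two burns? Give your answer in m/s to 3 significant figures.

Δv = 21800 m/s

From the circular-orbit relation v² = μ/r at r = 6.12×10^7 km: μ = v²r = (46.6)² × 6.12×10^7 = 1.32899×10^11 km³/s².
In km: r₁ = 0.409 × 1.496×10^8 = 6.11864×10^7 km; r₂ = 1.86 × 1.496×10^8 = 2.78256×10^8 km.
Transfer-ellipse semi-major axis a_t = (r₁ + r₂)/2 = (6.11864×10^7 + 2.78256×10^8)/2 = 1.697212×10^8 km.
At r₁ the circular-orbit speed is v₁ = √(μ/r₁) = 46.605 km/s.
On the transfer ellipse at r₁, vis-viva equation gives v_p = √[μ(2/r₁ − 1/a_t)] = 59.674 km/s.
First burn Δv₁ = |v_p − v₁| = 13.07 km/s.
At r₂, v₂ = √(μ/r₂) = 21.854 km/s.
Transfer-orbit speed at r₂: v_a = √[μ(2/r₂ − 1/a_t)] = 13.122 km/s.
Second burn Δv₂ = |v₂ − v_a| = 8.732 km/s.
Total Δv = Δv₁ + Δv₂ = 21.80 km/s.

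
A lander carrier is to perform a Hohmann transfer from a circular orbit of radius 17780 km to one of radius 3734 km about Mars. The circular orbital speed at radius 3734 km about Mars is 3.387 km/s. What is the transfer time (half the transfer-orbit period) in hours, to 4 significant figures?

From the circular-orbit relation v² = μ/r at r = 3734 km: μ = v²r = (3.387)² × 3734 = 42835.6 km³/s².
Semi-major axis of the transfer orbit: a_t = (17780 + 3734)/2 = 10757 km.
Transfer time t = π√(a_t³/μ) = π√((10757)³ / 42835.6) = 16935 s.
Converting: 16935 s ÷ 3600 s/hour = 4.704 hours.

t = 4.704 hours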